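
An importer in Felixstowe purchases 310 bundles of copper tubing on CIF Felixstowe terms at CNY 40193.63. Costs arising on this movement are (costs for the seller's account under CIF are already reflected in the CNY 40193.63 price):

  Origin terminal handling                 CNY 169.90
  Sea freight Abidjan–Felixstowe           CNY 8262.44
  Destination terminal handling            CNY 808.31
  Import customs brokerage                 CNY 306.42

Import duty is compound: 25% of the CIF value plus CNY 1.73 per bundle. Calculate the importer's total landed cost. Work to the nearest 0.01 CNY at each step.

CIF: the seller pays costs through ocean freight and marine insurance to the destination port.
Already in the invoice (seller's account under CIF): origin terminal, freight — exclude.
The CIF price already equals the CIF value: 40193.63
Ad valorem component: 40193.63 × 25% = 10048.41
Specific component: 310 × 1.73 = 536.30
Import duty = 10048.41 + 536.30 = 10584.71
Buyer bears: destination terminal 808.31 + brokerage 306.42 + duty 10584.71 = 11699.44
Landed cost = invoice 40193.63 + 11699.44 = 51893.07

Total landed cost: CNY 51893.07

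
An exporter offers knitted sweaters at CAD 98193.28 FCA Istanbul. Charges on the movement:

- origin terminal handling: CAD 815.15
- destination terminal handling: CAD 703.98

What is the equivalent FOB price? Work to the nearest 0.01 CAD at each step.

Not relevant to the conversion: destination terminal — on the buyer under both terms; not part of either seller's price.
From FCA to FOB, the seller additionally bears: origin terminal.
FOB price = 98193.28 + 815.15 = 99008.43

FOB price: CAD 99008.43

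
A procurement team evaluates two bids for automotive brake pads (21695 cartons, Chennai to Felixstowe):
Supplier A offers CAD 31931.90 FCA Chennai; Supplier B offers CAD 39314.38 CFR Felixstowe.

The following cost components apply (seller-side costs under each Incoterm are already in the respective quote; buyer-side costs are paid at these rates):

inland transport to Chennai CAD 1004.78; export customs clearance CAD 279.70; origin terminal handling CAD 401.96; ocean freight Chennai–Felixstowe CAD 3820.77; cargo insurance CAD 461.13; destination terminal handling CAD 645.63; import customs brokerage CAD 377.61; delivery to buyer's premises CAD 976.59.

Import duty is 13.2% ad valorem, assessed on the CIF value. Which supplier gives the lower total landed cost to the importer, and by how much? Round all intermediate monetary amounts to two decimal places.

Supplier A is cheaper by CAD 3576.84

Supplier A (FCA):
CIF value = FCA price + origin terminal + freight + insurance = 31931.90 + 401.96 + 3820.77 + 461.13 = 36615.76
Import duty = 36615.76 × 13.2% = 4833.28
Buyer bears (A): 401.96 + 3820.77 + 461.13 + 645.63 + 377.61 + 976.59 = 6683.69
Landed cost (A) = invoice 31931.90 + 6683.69 + duty 4833.28 = 43448.87
Supplier B (CFR):
CIF value = CFR price + insurance = 39314.38 + 461.13 = 39775.51
Import duty = 39775.51 × 13.2% = 5250.37
Buyer bears (B): 461.13 + 645.63 + 377.61 + 976.59 = 2460.96
Landed cost (B) = invoice 39314.38 + 2460.96 + duty 5250.37 = 47025.71
Difference = |43448.87 − 47025.71| = 3576.84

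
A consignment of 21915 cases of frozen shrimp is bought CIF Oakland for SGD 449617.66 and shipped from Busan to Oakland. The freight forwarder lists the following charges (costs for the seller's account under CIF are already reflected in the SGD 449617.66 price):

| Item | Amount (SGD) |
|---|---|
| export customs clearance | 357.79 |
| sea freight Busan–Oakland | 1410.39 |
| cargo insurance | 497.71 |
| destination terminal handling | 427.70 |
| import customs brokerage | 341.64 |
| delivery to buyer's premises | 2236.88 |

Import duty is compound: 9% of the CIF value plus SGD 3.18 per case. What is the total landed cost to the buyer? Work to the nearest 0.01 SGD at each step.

CIF: the seller pays costs through ocean freight and marine insurance to the destination port.
Already in the invoice (seller's account under CIF): export clearance, freight, insurance — exclude.
The CIF price already equals the CIF value: 449617.66
Ad valorem component: 449617.66 × 9% = 40465.59
Specific component: 21915 × 3.18 = 69689.70
Import duty = 40465.59 + 69689.70 = 110155.29
Buyer bears: destination terminal 427.70 + brokerage 341.64 + delivery 2236.88 + duty 110155.29 = 113161.51
Landed cost = invoice 449617.66 + 113161.51 = 562779.17

Total landed cost: SGD 562779.17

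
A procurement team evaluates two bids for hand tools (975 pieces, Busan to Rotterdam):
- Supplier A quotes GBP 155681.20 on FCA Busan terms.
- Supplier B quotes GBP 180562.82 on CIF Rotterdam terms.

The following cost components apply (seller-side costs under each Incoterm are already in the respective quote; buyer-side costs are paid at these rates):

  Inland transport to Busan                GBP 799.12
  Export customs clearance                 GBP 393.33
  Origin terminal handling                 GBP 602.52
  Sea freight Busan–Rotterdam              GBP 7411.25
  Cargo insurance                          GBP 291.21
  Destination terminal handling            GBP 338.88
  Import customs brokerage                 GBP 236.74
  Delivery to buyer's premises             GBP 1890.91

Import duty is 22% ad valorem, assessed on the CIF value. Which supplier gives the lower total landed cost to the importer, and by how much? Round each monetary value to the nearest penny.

Supplier A is cheaper by GBP 20223.50

Supplier A (FCA):
CIF value = FCA price + origin terminal + freight + insurance = 155681.20 + 602.52 + 7411.25 + 291.21 = 163986.18
Import duty = 163986.18 × 22% = 36076.96
Buyer bears (A): 602.52 + 7411.25 + 291.21 + 338.88 + 236.74 + 1890.91 = 10771.51
Landed cost (A) = invoice 155681.20 + 10771.51 + duty 36076.96 = 202529.67
Supplier B (CIF):
The CIF price already equals the CIF value: 180562.82
Import duty = 180562.82 × 22% = 39723.82
Buyer bears (B): 338.88 + 236.74 + 1890.91 = 2466.53
Landed cost (B) = invoice 180562.82 + 2466.53 + duty 39723.82 = 222753.17
Difference = |202529.67 − 222753.17| = 20223.50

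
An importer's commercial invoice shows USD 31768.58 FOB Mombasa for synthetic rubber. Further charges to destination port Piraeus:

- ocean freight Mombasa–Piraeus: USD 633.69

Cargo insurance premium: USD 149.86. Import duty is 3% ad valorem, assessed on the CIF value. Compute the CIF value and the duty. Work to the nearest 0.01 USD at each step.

CIF value: USD 32552.13; import duty: USD 976.56

CIF = FOB price + freight + insurance
CIF = 31768.58 + 633.69 + 149.86 = 32552.13
Import duty = 32552.13 × 3% = 976.56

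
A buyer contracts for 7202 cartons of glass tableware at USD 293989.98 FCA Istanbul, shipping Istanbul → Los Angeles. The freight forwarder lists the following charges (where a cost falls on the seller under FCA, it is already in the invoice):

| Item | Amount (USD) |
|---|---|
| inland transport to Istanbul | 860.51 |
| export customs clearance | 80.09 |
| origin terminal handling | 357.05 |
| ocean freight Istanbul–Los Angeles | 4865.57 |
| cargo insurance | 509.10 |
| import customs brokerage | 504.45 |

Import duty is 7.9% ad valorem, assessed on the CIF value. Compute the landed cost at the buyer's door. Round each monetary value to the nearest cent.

FCA: the seller delivers export-cleared goods to the carrier; the buyer bears costs from that point.
Already in the invoice (seller's account under FCA): inland to port, export clearance — exclude.
CIF value = FCA price + origin terminal + freight + insurance = 293989.98 + 357.05 + 4865.57 + 509.10 = 299721.70
Import duty = 299721.70 × 7.9% = 23678.01
Buyer bears: origin terminal 357.05 + freight 4865.57 + insurance 509.10 + brokerage 504.45 + duty 23678.01 = 29914.18
Landed cost = invoice 293989.98 + 29914.18 = 323904.16

Total landed cost: USD 323904.16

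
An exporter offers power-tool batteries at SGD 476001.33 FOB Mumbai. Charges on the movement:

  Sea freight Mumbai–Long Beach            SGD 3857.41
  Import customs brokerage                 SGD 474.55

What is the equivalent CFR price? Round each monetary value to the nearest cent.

CFR price: SGD 479858.74

Not relevant to the conversion: brokerage — on the buyer under both terms; not part of either seller's price.
From FOB to CFR, the seller additionally bears: freight.
CFR price = 476001.33 + 3857.41 = 479858.74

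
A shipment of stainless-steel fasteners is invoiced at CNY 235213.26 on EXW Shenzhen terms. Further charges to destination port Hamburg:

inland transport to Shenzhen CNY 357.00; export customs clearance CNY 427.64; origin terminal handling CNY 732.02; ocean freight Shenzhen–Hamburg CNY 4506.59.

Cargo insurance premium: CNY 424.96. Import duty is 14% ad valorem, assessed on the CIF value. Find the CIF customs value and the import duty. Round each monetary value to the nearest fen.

CIF value: CNY 241661.47; import duty: CNY 33832.61

CIF = EXW price + pre-shipment costs + freight + insurance
CIF = 235213.26 + 357.00 + 427.64 + 732.02 + 4506.59 + 424.96 = 241661.47
Import duty = 241661.47 × 14% = 33832.61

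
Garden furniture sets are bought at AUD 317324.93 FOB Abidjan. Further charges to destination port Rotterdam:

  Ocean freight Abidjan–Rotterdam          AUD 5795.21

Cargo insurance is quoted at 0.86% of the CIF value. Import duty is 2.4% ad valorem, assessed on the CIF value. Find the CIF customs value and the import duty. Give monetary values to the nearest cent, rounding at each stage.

CIF value: AUD 325923.08; import duty: AUD 7822.15

Let C be the CIF value. C = FOB price + freight + 0.86% × C
C − 0.86% × C = 317324.93 + 5795.21
0.9914 × C = 323120.14
C = 323120.14 / 0.9914 = 325923.08
Insurance premium = 0.86% × 325923.08 = 2802.94
Import duty = 325923.08 × 2.4% = 7822.15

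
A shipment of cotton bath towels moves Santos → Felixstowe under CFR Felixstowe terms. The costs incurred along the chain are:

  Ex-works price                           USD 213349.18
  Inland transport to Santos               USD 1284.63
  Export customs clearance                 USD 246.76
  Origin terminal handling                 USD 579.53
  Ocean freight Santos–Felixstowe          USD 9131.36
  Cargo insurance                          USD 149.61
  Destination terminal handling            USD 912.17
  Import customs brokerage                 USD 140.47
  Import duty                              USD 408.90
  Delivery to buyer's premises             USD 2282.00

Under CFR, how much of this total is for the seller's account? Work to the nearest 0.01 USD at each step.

CFR: the seller pays costs through ocean freight to the destination port, but not insurance.
Seller's account: goods 213349.18 + inland to port 1284.63 + export clearance 246.76 + origin terminal 579.53 + freight 9131.36 = 224591.46
Buyer's account: insurance 149.61 + destination terminal 912.17 + brokerage 140.47 + duty 408.90 + delivery 2282.00 = 3893.15

Seller's account: USD 224591.46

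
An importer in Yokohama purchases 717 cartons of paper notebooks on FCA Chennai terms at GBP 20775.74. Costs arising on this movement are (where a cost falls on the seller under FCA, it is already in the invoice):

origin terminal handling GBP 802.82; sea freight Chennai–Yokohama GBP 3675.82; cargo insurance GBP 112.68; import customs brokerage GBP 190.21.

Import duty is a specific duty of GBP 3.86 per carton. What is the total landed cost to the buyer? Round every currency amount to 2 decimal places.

FCA: the seller delivers export-cleared goods to the carrier; the buyer bears costs from that point.
CIF value = FCA price + origin terminal + freight + insurance = 20775.74 + 802.82 + 3675.82 + 112.68 = 25367.06
Import duty = 717 × 3.86 = 2767.62
Buyer bears: origin terminal 802.82 + freight 3675.82 + insurance 112.68 + brokerage 190.21 + duty 2767.62 = 7549.15
Landed cost = invoice 20775.74 + 7549.15 = 28324.89

Total landed cost: GBP 28324.89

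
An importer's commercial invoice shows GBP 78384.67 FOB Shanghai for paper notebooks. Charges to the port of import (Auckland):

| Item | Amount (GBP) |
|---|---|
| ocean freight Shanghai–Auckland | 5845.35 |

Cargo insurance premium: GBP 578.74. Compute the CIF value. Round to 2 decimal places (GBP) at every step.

CIF value: GBP 84808.76

CIF = FOB price + freight + insurance
CIF = 78384.67 + 5845.35 + 578.74 = 84808.76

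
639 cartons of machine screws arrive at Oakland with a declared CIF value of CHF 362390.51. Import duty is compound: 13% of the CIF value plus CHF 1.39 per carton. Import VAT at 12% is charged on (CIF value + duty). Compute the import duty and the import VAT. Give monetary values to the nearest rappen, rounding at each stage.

Import duty: CHF 47998.98; import VAT: CHF 49246.74

Ad valorem component: 362390.51 × 13% = 47110.77
Specific component: 639 × 1.39 = 888.21
Import duty = 47110.77 + 888.21 = 47998.98
VAT base = CIF + duty = 362390.51 + 47998.98 = 410389.49
Import VAT = 410389.49 × 12% = 49246.74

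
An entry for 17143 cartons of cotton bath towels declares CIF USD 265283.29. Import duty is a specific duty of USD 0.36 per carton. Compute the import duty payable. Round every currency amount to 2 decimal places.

Import duty = 17143 × 0.36 = 6171.48

Import duty: USD 6171.48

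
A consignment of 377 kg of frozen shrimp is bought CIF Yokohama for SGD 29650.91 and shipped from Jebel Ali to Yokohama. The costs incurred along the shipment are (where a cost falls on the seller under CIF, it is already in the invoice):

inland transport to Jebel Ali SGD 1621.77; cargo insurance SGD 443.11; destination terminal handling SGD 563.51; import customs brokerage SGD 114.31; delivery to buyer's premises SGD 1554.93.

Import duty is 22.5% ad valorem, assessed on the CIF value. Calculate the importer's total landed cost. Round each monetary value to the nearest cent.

CIF: the seller pays costs through ocean freight and marine insurance to the destination port.
Already in the invoice (seller's account under CIF): inland to port, insurance — exclude.
The CIF price already equals the CIF value: 29650.91
Import duty = 29650.91 × 22.5% = 6671.45
Buyer bears: destination terminal 563.51 + brokerage 114.31 + delivery 1554.93 + duty 6671.45 = 8904.20
Landed cost = invoice 29650.91 + 8904.20 = 38555.11

Total landed cost: SGD 38555.11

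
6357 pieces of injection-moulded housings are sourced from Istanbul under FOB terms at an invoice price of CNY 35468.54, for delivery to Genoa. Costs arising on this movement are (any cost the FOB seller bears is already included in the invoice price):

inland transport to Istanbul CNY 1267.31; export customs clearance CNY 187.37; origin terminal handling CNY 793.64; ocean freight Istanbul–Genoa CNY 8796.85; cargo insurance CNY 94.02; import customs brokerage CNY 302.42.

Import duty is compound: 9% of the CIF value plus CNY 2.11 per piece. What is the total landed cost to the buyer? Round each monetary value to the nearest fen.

FOB: the seller bears costs until goods are on board at the origin port; the buyer bears freight, insurance and all costs thereafter.
Already in the invoice (seller's account under FOB): inland to port, export clearance, origin terminal — exclude.
CIF value = FOB price + freight + insurance = 35468.54 + 8796.85 + 94.02 = 44359.41
Ad valorem component: 44359.41 × 9% = 3992.35
Specific component: 6357 × 2.11 = 13413.27
Import duty = 3992.35 + 13413.27 = 17405.62
Buyer bears: freight 8796.85 + insurance 94.02 + brokerage 302.42 + duty 17405.62 = 26598.91
Landed cost = invoice 35468.54 + 26598.91 = 62067.45

Total landed cost: CNY 62067.45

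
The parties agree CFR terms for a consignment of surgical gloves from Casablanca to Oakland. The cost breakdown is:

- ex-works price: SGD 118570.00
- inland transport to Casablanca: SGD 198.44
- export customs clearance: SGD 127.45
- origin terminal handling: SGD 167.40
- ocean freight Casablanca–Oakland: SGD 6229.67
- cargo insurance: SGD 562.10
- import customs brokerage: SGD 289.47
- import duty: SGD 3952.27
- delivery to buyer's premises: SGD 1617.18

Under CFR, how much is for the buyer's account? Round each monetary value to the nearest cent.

CFR: the seller pays costs through ocean freight to the destination port, but not insurance.
Seller's account: goods 118570.00 + inland to port 198.44 + export clearance 127.45 + origin terminal 167.40 + freight 6229.67 = 125292.96
Buyer's account: insurance 562.10 + brokerage 289.47 + duty 3952.27 + delivery 1617.18 = 6421.02

Buyer's account: SGD 6421.02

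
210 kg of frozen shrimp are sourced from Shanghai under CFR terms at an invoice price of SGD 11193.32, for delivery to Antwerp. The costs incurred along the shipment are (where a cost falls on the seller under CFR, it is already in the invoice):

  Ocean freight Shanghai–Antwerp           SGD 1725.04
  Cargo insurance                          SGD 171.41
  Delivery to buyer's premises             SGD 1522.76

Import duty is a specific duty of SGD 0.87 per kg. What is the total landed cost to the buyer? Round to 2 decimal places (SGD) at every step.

CFR: the seller pays costs through ocean freight to the destination port, but not insurance.
Already in the invoice (seller's account under CFR): freight — exclude.
CIF value = CFR price + insurance = 11193.32 + 171.41 = 11364.73
Import duty = 210 × 0.87 = 182.70
Buyer bears: insurance 171.41 + delivery 1522.76 + duty 182.70 = 1876.87
Landed cost = invoice 11193.32 + 1876.87 = 13070.19

Total landed cost: SGD 13070.19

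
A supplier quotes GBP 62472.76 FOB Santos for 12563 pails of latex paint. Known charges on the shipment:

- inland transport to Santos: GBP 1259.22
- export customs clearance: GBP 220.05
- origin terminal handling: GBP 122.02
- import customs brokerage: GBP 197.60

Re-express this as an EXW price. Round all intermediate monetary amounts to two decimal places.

Not relevant to the conversion: brokerage — on the buyer under both terms; not part of either seller's price.
From FOB to EXW, the seller no longer bears: inland to port, export clearance, origin terminal.
EXW price = 62472.76 − 1259.22 − 220.05 − 122.02 = 60871.47

EXW price: GBP 60871.47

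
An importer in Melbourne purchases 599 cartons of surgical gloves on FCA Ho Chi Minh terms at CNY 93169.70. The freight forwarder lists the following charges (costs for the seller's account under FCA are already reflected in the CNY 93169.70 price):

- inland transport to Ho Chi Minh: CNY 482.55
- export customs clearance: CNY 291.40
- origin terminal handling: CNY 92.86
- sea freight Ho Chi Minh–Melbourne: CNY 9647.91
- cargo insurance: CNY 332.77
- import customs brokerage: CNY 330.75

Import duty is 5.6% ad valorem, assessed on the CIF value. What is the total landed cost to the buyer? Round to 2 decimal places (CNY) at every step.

FCA: the seller delivers export-cleared goods to the carrier; the buyer bears costs from that point.
Already in the invoice (seller's account under FCA): inland to port, export clearance — exclude.
CIF value = FCA price + origin terminal + freight + insurance = 93169.70 + 92.86 + 9647.91 + 332.77 = 103243.24
Import duty = 103243.24 × 5.6% = 5781.62
Buyer bears: origin terminal 92.86 + freight 9647.91 + insurance 332.77 + brokerage 330.75 + duty 5781.62 = 16185.91
Landed cost = invoice 93169.70 + 16185.91 = 109355.61

Total landed cost: CNY 109355.61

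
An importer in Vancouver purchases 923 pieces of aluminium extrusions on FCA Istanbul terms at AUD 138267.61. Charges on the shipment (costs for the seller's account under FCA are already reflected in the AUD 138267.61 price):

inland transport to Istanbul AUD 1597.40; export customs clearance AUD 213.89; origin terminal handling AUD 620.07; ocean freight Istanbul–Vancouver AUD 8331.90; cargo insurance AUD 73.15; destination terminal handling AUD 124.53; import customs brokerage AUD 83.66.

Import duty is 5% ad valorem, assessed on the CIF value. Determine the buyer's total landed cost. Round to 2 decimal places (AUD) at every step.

Total landed cost: AUD 154865.56

FCA: the seller delivers export-cleared goods to the carrier; the buyer bears costs from that point.
Already in the invoice (seller's account under FCA): inland to port, export clearance — exclude.
CIF value = FCA price + origin terminal + freight + insurance = 138267.61 + 620.07 + 8331.90 + 73.15 = 147292.73
Import duty = 147292.73 × 5% = 7364.64
Buyer bears: origin terminal 620.07 + freight 8331.90 + insurance 73.15 + destination terminal 124.53 + brokerage 83.66 + duty 7364.64 = 16597.95
Landed cost = invoice 138267.61 + 16597.95 = 154865.56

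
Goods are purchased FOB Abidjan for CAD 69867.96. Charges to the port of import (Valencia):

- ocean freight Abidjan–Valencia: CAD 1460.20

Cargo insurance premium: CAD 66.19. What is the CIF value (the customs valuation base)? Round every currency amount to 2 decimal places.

CIF value: CAD 71394.35

CIF = FOB price + freight + insurance
CIF = 69867.96 + 1460.20 + 66.19 = 71394.35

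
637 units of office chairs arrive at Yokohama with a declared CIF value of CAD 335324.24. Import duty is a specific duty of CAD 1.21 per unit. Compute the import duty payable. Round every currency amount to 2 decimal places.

Import duty: CAD 770.77

Import duty = 637 × 1.21 = 770.77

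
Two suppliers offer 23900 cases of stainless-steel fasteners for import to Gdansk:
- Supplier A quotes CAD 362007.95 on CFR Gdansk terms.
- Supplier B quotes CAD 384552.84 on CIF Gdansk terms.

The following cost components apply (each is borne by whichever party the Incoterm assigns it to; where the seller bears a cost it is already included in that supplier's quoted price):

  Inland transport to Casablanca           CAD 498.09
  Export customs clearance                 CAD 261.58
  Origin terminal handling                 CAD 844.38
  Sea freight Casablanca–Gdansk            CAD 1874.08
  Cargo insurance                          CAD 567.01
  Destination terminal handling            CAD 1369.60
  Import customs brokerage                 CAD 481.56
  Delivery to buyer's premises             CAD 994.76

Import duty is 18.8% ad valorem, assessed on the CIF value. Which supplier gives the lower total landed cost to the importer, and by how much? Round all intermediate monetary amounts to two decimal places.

Supplier A is cheaper by CAD 26109.72

Supplier A (CFR):
CIF value = CFR price + insurance = 362007.95 + 567.01 = 362574.96
Import duty = 362574.96 × 18.8% = 68164.09
Buyer bears (A): 567.01 + 1369.60 + 481.56 + 994.76 = 3412.93
Landed cost (A) = invoice 362007.95 + 3412.93 + duty 68164.09 = 433584.97
Supplier B (CIF):
The CIF price already equals the CIF value: 384552.84
Import duty = 384552.84 × 18.8% = 72295.93
Buyer bears (B): 1369.60 + 481.56 + 994.76 = 2845.92
Landed cost (B) = invoice 384552.84 + 2845.92 + duty 72295.93 = 459694.69
Difference = |433584.97 − 459694.69| = 26109.72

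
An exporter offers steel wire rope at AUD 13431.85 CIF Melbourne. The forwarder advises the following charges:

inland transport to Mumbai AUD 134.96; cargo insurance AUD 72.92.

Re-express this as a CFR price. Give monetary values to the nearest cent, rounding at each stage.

CFR price: AUD 13358.93

Not relevant to the conversion: inland to port — on the seller under both CIF and CFR; already in the CIF price and stays in the CFR price.
From CIF to CFR, the seller no longer bears: insurance.
CFR price = 13431.85 − 72.92 = 13358.93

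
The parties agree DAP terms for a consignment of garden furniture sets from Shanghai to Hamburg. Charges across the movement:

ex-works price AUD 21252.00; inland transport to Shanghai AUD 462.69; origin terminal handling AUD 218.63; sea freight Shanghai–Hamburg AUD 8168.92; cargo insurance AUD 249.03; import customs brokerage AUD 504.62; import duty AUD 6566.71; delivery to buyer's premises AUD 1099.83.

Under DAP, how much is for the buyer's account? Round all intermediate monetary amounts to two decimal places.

Buyer's account: AUD 7071.33

DAP: the seller bears all costs to the named destination except import duty and clearance.
Seller's account: goods 21252.00 + inland to port 462.69 + origin terminal 218.63 + freight 8168.92 + insurance 249.03 + delivery 1099.83 = 31451.10
Buyer's account: brokerage 504.62 + duty 6566.71 = 7071.33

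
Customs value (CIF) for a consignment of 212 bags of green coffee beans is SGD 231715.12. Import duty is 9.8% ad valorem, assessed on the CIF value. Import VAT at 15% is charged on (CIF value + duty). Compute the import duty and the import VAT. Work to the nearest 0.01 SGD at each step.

Import duty: SGD 22708.08; import VAT: SGD 38163.48

Import duty = 231715.12 × 9.8% = 22708.08
VAT base = CIF + duty = 231715.12 + 22708.08 = 254423.20
Import VAT = 254423.20 × 15% = 38163.48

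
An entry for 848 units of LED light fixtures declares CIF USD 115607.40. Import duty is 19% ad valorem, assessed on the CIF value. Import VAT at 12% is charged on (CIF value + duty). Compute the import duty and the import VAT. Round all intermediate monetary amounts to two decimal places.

Import duty: USD 21965.41; import VAT: USD 16508.74

Import duty = 115607.40 × 19% = 21965.41
VAT base = CIF + duty = 115607.40 + 21965.41 = 137572.81
Import VAT = 137572.81 × 12% = 16508.74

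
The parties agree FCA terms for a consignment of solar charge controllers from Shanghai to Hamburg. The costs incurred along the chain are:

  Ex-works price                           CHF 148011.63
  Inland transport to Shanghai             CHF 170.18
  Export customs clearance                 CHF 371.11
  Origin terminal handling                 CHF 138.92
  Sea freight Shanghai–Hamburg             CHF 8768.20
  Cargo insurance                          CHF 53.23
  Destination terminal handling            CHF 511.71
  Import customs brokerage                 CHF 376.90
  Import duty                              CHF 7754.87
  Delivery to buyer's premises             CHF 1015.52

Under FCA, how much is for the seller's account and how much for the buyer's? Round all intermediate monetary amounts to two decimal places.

Seller: CHF 148552.92; buyer: CHF 18619.35

FCA: the seller delivers export-cleared goods to the carrier; the buyer bears costs from that point.
Seller's account: goods 148011.63 + inland to port 170.18 + export clearance 371.11 = 148552.92
Buyer's account: origin terminal 138.92 + freight 8768.20 + insurance 53.23 + destination terminal 511.71 + brokerage 376.90 + duty 7754.87 + delivery 1015.52 = 18619.35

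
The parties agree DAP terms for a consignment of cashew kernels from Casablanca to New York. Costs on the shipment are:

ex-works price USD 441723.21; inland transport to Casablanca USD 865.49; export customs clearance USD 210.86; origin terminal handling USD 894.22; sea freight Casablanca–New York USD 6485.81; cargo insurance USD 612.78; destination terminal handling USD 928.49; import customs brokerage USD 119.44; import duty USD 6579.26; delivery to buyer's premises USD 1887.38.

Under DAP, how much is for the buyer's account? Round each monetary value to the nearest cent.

DAP: the seller bears all costs to the named destination except import duty and clearance.
Seller's account: goods 441723.21 + inland to port 865.49 + export clearance 210.86 + origin terminal 894.22 + freight 6485.81 + insurance 612.78 + destination terminal 928.49 + delivery 1887.38 = 453608.24
Buyer's account: brokerage 119.44 + duty 6579.26 = 6698.70

Buyer's account: USD 6698.70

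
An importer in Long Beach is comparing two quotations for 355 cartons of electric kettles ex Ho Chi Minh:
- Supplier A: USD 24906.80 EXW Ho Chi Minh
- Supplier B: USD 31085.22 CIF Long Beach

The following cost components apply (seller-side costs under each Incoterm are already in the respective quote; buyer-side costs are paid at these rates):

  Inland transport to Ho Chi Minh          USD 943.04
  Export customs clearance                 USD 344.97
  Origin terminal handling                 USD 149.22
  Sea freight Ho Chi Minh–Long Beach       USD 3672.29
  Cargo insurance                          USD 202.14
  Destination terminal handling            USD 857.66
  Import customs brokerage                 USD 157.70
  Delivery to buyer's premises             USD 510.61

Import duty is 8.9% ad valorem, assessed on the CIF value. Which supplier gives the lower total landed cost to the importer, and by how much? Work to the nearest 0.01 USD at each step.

Supplier A is cheaper by USD 943.90

Supplier A (EXW):
CIF value = EXW price + inland to port + export clearance + origin terminal + freight + insurance = 24906.80 + 943.04 + 344.97 + 149.22 + 3672.29 + 202.14 = 30218.46
Import duty = 30218.46 × 8.9% = 2689.44
Buyer bears (A): 943.04 + 344.97 + 149.22 + 3672.29 + 202.14 + 857.66 + 157.70 + 510.61 = 6837.63
Landed cost (A) = invoice 24906.80 + 6837.63 + duty 2689.44 = 34433.87
Supplier B (CIF):
The CIF price already equals the CIF value: 31085.22
Import duty = 31085.22 × 8.9% = 2766.58
Buyer bears (B): 857.66 + 157.70 + 510.61 = 1525.97
Landed cost (B) = invoice 31085.22 + 1525.97 + duty 2766.58 = 35377.77
Difference = |34433.87 − 35377.77| = 943.90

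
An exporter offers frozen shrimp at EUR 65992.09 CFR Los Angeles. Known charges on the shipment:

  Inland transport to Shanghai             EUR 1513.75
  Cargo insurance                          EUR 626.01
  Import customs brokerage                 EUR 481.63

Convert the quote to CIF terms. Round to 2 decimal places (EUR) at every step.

Not relevant to the conversion: inland to port — on the seller under both CFR and CIF; already in the CFR price and stays in the CIF price. brokerage — on the buyer under both terms; not part of either seller's price.
From CFR to CIF, the seller additionally bears: insurance.
CIF price = 65992.09 + 626.01 = 66618.10

CIF price: EUR 66618.10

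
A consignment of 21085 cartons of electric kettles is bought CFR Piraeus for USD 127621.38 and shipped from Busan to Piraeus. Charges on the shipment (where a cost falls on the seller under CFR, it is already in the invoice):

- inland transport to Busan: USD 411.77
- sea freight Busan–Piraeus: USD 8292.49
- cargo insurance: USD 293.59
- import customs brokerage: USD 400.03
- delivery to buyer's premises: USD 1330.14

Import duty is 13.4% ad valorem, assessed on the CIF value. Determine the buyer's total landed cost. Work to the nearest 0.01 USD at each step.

Total landed cost: USD 146785.75

CFR: the seller pays costs through ocean freight to the destination port, but not insurance.
Already in the invoice (seller's account under CFR): inland to port, freight — exclude.
CIF value = CFR price + insurance = 127621.38 + 293.59 = 127914.97
Import duty = 127914.97 × 13.4% = 17140.61
Buyer bears: insurance 293.59 + brokerage 400.03 + delivery 1330.14 + duty 17140.61 = 19164.37
Landed cost = invoice 127621.38 + 19164.37 = 146785.75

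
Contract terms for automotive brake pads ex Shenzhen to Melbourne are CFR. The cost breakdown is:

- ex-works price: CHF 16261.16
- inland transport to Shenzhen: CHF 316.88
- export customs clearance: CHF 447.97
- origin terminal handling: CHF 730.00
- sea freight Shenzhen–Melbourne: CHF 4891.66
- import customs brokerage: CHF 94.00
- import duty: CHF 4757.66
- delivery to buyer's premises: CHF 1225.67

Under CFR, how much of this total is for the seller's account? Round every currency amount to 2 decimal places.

Seller's account: CHF 22647.67

CFR: the seller pays costs through ocean freight to the destination port, but not insurance.
Seller's account: goods 16261.16 + inland to port 316.88 + export clearance 447.97 + origin terminal 730.00 + freight 4891.66 = 22647.67
Buyer's account: brokerage 94.00 + duty 4757.66 + delivery 1225.67 = 6077.33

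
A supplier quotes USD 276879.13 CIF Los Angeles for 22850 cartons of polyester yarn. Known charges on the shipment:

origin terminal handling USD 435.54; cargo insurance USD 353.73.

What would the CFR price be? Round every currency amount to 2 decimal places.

Not relevant to the conversion: origin terminal — on the seller under both CIF and CFR; already in the CIF price and stays in the CFR price.
From CIF to CFR, the seller no longer bears: insurance.
CFR price = 276879.13 − 353.73 = 276525.40

CFR price: USD 276525.40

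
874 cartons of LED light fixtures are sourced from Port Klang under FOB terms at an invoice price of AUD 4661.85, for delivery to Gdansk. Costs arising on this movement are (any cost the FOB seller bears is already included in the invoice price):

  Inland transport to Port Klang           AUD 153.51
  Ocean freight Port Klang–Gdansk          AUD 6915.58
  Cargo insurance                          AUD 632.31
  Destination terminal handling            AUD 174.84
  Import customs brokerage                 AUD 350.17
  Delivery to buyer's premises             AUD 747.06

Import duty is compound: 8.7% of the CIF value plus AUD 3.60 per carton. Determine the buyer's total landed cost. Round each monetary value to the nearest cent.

FOB: the seller bears costs until goods are on board at the origin port; the buyer bears freight, insurance and all costs thereafter.
Already in the invoice (seller's account under FOB): inland to port — exclude.
CIF value = FOB price + freight + insurance = 4661.85 + 6915.58 + 632.31 = 12209.74
Ad valorem component: 12209.74 × 8.7% = 1062.25
Specific component: 874 × 3.60 = 3146.40
Import duty = 1062.25 + 3146.40 = 4208.65
Buyer bears: freight 6915.58 + insurance 632.31 + destination terminal 174.84 + brokerage 350.17 + delivery 747.06 + duty 4208.65 = 13028.61
Landed cost = invoice 4661.85 + 13028.61 = 17690.46

Total landed cost: AUD 17690.46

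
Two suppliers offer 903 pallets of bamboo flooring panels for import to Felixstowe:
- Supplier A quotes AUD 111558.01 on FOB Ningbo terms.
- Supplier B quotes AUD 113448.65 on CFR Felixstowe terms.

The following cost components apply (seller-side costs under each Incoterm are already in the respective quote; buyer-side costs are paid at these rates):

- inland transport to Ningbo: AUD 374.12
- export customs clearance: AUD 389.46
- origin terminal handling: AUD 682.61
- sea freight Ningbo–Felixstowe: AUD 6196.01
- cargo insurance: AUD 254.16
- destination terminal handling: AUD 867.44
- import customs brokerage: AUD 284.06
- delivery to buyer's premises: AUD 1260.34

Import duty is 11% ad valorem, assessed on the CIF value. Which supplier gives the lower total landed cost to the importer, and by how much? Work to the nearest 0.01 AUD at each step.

Supplier A (FOB):
CIF value = FOB price + freight + insurance = 111558.01 + 6196.01 + 254.16 = 118008.18
Import duty = 118008.18 × 11% = 12980.90
Buyer bears (A): 6196.01 + 254.16 + 867.44 + 284.06 + 1260.34 = 8862.01
Landed cost (A) = invoice 111558.01 + 8862.01 + duty 12980.90 = 133400.92
Supplier B (CFR):
CIF value = CFR price + insurance = 113448.65 + 254.16 = 113702.81
Import duty = 113702.81 × 11% = 12507.31
Buyer bears (B): 254.16 + 867.44 + 284.06 + 1260.34 = 2666.00
Landed cost (B) = invoice 113448.65 + 2666.00 + duty 12507.31 = 128621.96
Difference = |133400.92 − 128621.96| = 4778.96

Supplier B is cheaper by AUD 4778.96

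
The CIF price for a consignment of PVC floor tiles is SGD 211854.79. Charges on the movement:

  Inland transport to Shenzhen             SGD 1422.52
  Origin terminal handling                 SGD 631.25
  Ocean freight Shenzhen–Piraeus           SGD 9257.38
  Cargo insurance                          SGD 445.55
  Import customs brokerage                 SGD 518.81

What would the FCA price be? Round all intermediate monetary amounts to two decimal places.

FCA price: SGD 201520.61

Not relevant to the conversion: inland to port — on the seller under both CIF and FCA; already in the CIF price and stays in the FCA price. brokerage — on the buyer under both terms; not part of either seller's price.
From CIF to FCA, the seller no longer bears: origin terminal, freight, insurance.
FCA price = 211854.79 − 631.25 − 9257.38 − 445.55 = 201520.61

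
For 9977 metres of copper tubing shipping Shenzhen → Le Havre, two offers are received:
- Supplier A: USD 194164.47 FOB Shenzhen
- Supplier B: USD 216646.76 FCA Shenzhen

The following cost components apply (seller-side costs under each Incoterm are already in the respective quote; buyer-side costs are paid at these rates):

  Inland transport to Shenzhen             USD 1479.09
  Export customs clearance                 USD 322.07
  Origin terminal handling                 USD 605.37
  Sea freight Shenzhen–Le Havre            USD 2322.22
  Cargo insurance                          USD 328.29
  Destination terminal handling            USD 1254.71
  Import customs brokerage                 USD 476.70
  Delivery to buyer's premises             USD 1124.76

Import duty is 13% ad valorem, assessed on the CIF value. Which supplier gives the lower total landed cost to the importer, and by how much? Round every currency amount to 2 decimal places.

Supplier A (FOB):
CIF value = FOB price + freight + insurance = 194164.47 + 2322.22 + 328.29 = 196814.98
Import duty = 196814.98 × 13% = 25585.95
Buyer bears (A): 2322.22 + 328.29 + 1254.71 + 476.70 + 1124.76 = 5506.68
Landed cost (A) = invoice 194164.47 + 5506.68 + duty 25585.95 = 225257.10
Supplier B (FCA):
CIF value = FCA price + origin terminal + freight + insurance = 216646.76 + 605.37 + 2322.22 + 328.29 = 219902.64
Import duty = 219902.64 × 13% = 28587.34
Buyer bears (B): 605.37 + 2322.22 + 328.29 + 1254.71 + 476.70 + 1124.76 = 6112.05
Landed cost (B) = invoice 216646.76 + 6112.05 + duty 28587.34 = 251346.15
Difference = |225257.10 − 251346.15| = 26089.05

Supplier A is cheaper by USD 26089.05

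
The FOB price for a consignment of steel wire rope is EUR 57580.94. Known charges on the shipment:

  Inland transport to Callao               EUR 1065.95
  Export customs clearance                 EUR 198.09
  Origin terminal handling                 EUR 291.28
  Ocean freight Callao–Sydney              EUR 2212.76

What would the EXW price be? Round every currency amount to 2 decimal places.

Not relevant to the conversion: freight — on the buyer under both terms; not part of either seller's price.
From FOB to EXW, the seller no longer bears: inland to port, export clearance, origin terminal.
EXW price = 57580.94 − 1065.95 − 198.09 − 291.28 = 56025.62

EXW price: EUR 56025.62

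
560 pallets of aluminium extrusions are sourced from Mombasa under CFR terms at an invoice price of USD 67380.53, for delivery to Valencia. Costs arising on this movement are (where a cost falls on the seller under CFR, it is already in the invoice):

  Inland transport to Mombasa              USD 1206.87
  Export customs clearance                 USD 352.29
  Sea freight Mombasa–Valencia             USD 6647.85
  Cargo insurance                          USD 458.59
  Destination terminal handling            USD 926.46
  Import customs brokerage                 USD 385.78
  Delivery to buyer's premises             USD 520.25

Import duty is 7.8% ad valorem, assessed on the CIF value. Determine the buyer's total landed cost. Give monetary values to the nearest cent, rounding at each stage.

CFR: the seller pays costs through ocean freight to the destination port, but not insurance.
Already in the invoice (seller's account under CFR): inland to port, export clearance, freight — exclude.
CIF value = CFR price + insurance = 67380.53 + 458.59 = 67839.12
Import duty = 67839.12 × 7.8% = 5291.45
Buyer bears: insurance 458.59 + destination terminal 926.46 + brokerage 385.78 + delivery 520.25 + duty 5291.45 = 7582.53
Landed cost = invoice 67380.53 + 7582.53 = 74963.06

Total landed cost: USD 74963.06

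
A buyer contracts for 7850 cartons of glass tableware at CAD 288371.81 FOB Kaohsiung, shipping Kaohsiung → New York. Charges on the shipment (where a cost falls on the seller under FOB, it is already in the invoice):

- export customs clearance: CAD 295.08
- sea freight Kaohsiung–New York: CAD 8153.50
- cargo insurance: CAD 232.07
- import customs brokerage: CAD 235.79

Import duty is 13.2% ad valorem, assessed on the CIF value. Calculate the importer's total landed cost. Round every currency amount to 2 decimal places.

Total landed cost: CAD 336165.14

FOB: the seller bears costs until goods are on board at the origin port; the buyer bears freight, insurance and all costs thereafter.
Already in the invoice (seller's account under FOB): export clearance — exclude.
CIF value = FOB price + freight + insurance = 288371.81 + 8153.50 + 232.07 = 296757.38
Import duty = 296757.38 × 13.2% = 39171.97
Buyer bears: freight 8153.50 + insurance 232.07 + brokerage 235.79 + duty 39171.97 = 47793.33
Landed cost = invoice 288371.81 + 47793.33 = 336165.14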